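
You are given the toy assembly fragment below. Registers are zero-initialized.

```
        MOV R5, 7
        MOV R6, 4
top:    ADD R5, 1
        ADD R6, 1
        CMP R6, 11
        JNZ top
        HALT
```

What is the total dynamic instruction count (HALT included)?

31

R5=7
R6=4
R5=7+1=8
R6=4+1=5
CMP R6, 11  (cmp 5,11)
JNZ top: taken
R5=8+1=9
R6=5+1=6
CMP R6, 11  (cmp 6,11)
JNZ top: taken
R5=9+1=10
R6=6+1=7
CMP R6, 11  (cmp 7,11)
JNZ top: taken
R5=10+1=11
R6=7+1=8
CMP R6, 11  (cmp 8,11)
JNZ top: taken
R5=11+1=12
R6=8+1=9
CMP R6, 11  (cmp 9,11)
JNZ top: taken
R5=12+1=13
R6=9+1=10
CMP R6, 11  (cmp 10,11)
JNZ top: taken
R5=13+1=14
R6=10+1=11
CMP R6, 11  (cmp 11,11)
JNZ top: not taken
halt.
Total executed instructions: 31.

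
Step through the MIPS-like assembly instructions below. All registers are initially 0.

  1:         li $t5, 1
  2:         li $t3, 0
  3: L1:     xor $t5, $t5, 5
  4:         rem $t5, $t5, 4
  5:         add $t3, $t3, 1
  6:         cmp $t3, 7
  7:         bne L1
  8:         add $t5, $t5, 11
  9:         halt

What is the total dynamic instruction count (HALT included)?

39

li $t5, 1 → $t5=1
li $t3, 0 → $t3=0
xor $t5, $t5, 5 → $t5=1^5=4
rem $t5, $t5, 4 → $t5=4%4=0
add $t3, $t3, 1 → $t3=0+1=1
cmp $t3, 7  (cmp 1,7)
bne L1: taken
xor $t5, $t5, 5 → $t5=0^5=5
rem $t5, $t5, 4 → $t5=5%4=1
add $t3, $t3, 1 → $t3=1+1=2
cmp $t3, 7  (cmp 2,7)
bne L1: taken
xor $t5, $t5, 5 → $t5=1^5=4
rem $t5, $t5, 4 → $t5=4%4=0
add $t3, $t3, 1 → $t3=2+1=3
cmp $t3, 7  (cmp 3,7)
bne L1: taken
xor $t5, $t5, 5 → $t5=0^5=5
rem $t5, $t5, 4 → $t5=5%4=1
add $t3, $t3, 1 → $t3=3+1=4
cmp $t3, 7  (cmp 4,7)
bne L1: taken
xor $t5, $t5, 5 → $t5=1^5=4
rem $t5, $t5, 4 → $t5=4%4=0
add $t3, $t3, 1 → $t3=4+1=5
cmp $t3, 7  (cmp 5,7)
bne L1: taken
xor $t5, $t5, 5 → $t5=0^5=5
rem $t5, $t5, 4 → $t5=5%4=1
add $t3, $t3, 1 → $t3=5+1=6
cmp $t3, 7  (cmp 6,7)
bne L1: taken
xor $t5, $t5, 5 → $t5=1^5=4
rem $t5, $t5, 4 → $t5=4%4=0
add $t3, $t3, 1 → $t3=6+1=7
cmp $t3, 7  (cmp 7,7)
bne L1: not taken
add $t5, $t5, 11 → $t5=0+11=11
halt.
Total executed instructions: 39.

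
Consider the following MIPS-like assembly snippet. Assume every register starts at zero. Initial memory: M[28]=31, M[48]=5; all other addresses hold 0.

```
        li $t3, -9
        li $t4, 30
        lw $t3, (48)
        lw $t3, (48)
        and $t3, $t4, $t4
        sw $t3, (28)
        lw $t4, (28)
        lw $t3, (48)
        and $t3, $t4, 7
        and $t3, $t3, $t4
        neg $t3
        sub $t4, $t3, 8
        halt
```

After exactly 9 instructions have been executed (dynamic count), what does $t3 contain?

after li $t3, -9: $t3=-9
after li $t4, 30: $t4=30
after lw $t3, (48): $t3=M[48]=5
after lw $t3, (48): $t3=M[48]=5
after and $t3, $t4, $t4: $t3=30&30=30
sw $t3, (28) → M[28]=30
after lw $t4, (28): $t4=M[28]=30
after lw $t3, (48): $t3=M[48]=5
after and $t3, $t4, 7: $t3=30&7=6
After step 9: $t3 = 6.

6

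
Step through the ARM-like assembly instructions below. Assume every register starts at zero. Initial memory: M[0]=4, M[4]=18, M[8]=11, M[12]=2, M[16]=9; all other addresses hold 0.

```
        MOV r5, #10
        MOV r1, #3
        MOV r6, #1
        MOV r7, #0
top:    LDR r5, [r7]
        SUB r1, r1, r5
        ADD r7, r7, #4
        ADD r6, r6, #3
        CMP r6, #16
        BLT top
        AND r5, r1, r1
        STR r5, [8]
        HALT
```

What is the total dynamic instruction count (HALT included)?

37

MOV r5, #10 → r5=10
MOV r1, #3 → r1=3
MOV r6, #1 → r6=1
MOV r7, #0 → r7=0
LDR r5, [r7] → r5=M[0]=4
SUB r1, r1, r5 → r1=3-4=-1
ADD r7, r7, #4 → r7=0+4=4
ADD r6, r6, #3 → r6=1+3=4
CMP r6, #16  (cmp 4,16)
BLT top: taken
LDR r5, [r7] → r5=M[4]=18
SUB r1, r1, r5 → r1=(-1)-18=-19
ADD r7, r7, #4 → r7=4+4=8
ADD r6, r6, #3 → r6=4+3=7
CMP r6, #16  (cmp 7,16)
BLT top: taken
LDR r5, [r7] → r5=M[8]=11
SUB r1, r1, r5 → r1=(-19)-11=-30
ADD r7, r7, #4 → r7=8+4=12
ADD r6, r6, #3 → r6=7+3=10
CMP r6, #16  (cmp 10,16)
BLT top: taken
LDR r5, [r7] → r5=M[12]=2
SUB r1, r1, r5 → r1=(-30)-2=-32
ADD r7, r7, #4 → r7=12+4=16
ADD r6, r6, #3 → r6=10+3=13
CMP r6, #16  (cmp 13,16)
BLT top: taken
LDR r5, [r7] → r5=M[16]=9
SUB r1, r1, r5 → r1=(-32)-9=-41
ADD r7, r7, #4 → r7=16+4=20
ADD r6, r6, #3 → r6=13+3=16
CMP r6, #16  (cmp 16,16)
BLT top: not taken
AND r5, r1, r1 → r5=(-41)&(-41)=-41
STR r5, [8] → M[8]=-41
halt.
Total executed instructions: 37.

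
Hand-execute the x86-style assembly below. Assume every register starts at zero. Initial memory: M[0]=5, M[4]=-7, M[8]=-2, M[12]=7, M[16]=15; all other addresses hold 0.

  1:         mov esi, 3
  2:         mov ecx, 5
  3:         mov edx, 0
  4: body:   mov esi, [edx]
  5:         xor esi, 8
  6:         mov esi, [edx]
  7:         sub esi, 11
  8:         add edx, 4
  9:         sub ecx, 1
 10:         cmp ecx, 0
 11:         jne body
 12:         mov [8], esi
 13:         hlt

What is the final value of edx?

mov esi, 3 → esi=3
mov ecx, 5 → ecx=5
mov edx, 0 → edx=0
mov esi, [edx] → esi=M[0]=5
xor esi, 8 → esi=5^8=13
mov esi, [edx] → esi=M[0]=5
sub esi, 11 → esi=5-11=-6
add edx, 4 → edx=0+4=4
sub ecx, 1 → ecx=5-1=4
cmp ecx, 0  (cmp 4,0)
jne body: taken
mov esi, [edx] → esi=M[4]=-7
xor esi, 8 → esi=(-7)^8=-15
mov esi, [edx] → esi=M[4]=-7
sub esi, 11 → esi=(-7)-11=-18
add edx, 4 → edx=4+4=8
sub ecx, 1 → ecx=4-1=3
cmp ecx, 0  (cmp 3,0)
jne body: taken
mov esi, [edx] → esi=M[8]=-2
xor esi, 8 → esi=(-2)^8=-10
mov esi, [edx] → esi=M[8]=-2
sub esi, 11 → esi=(-2)-11=-13
add edx, 4 → edx=8+4=12
sub ecx, 1 → ecx=3-1=2
cmp ecx, 0  (cmp 2,0)
jne body: taken
mov esi, [edx] → esi=M[12]=7
xor esi, 8 → esi=7^8=15
mov esi, [edx] → esi=M[12]=7
sub esi, 11 → esi=7-11=-4
add edx, 4 → edx=12+4=16
sub ecx, 1 → ecx=2-1=1
cmp ecx, 0  (cmp 1,0)
jne body: taken
mov esi, [edx] → esi=M[16]=15
xor esi, 8 → esi=15^8=7
mov esi, [edx] → esi=M[16]=15
sub esi, 11 → esi=15-11=4
add edx, 4 → edx=16+4=20
sub ecx, 1 → ecx=1-1=0
cmp ecx, 0  (cmp 0,0)
jne body: not taken
mov [8], esi → M[8]=4
halt.

20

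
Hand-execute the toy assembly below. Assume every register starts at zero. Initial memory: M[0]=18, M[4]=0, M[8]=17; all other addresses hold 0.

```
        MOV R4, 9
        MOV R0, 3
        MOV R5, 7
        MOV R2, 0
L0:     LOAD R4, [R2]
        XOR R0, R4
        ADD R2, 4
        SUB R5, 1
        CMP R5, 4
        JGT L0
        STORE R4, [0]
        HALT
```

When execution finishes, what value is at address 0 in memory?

17

MOV R4, 9 → R4=9
MOV R0, 3 → R0=3
MOV R5, 7 → R5=7
MOV R2, 0 → R2=0
LOAD R4, [R2] → R4=M[0]=18
XOR R0, R4 → R0=3^18=17
ADD R2, 4 → R2=0+4=4
SUB R5, 1 → R5=7-1=6
CMP R5, 4  (cmp 6,4)
JGT L0: taken
LOAD R4, [R2] → R4=M[4]=0
XOR R0, R4 → R0=17^0=17
ADD R2, 4 → R2=4+4=8
SUB R5, 1 → R5=6-1=5
CMP R5, 4  (cmp 5,4)
JGT L0: taken
LOAD R4, [R2] → R4=M[8]=17
XOR R0, R4 → R0=17^17=0
ADD R2, 4 → R2=8+4=12
SUB R5, 1 → R5=5-1=4
CMP R5, 4  (cmp 4,4)
JGT L0: not taken
STORE R4, [0] → M[0]=17
halt.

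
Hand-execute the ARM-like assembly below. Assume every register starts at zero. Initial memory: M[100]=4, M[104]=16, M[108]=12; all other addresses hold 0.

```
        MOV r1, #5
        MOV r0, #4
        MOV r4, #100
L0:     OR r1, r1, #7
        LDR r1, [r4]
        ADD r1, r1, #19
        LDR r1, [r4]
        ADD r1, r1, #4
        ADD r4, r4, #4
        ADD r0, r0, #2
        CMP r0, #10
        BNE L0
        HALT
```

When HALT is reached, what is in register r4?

112

MOV r1, #5 → r1=5
MOV r0, #4 → r0=4
MOV r4, #100 → r4=100
OR r1, r1, #7 → r1=5|7=7
LDR r1, [r4] → r1=M[100]=4
ADD r1, r1, #19 → r1=4+19=23
LDR r1, [r4] → r1=M[100]=4
ADD r1, r1, #4 → r1=4+4=8
ADD r4, r4, #4 → r4=100+4=104
ADD r0, r0, #2 → r0=4+2=6
CMP r0, #10  (cmp 6,10)
BNE L0: taken
OR r1, r1, #7 → r1=8|7=15
LDR r1, [r4] → r1=M[104]=16
ADD r1, r1, #19 → r1=16+19=35
LDR r1, [r4] → r1=M[104]=16
ADD r1, r1, #4 → r1=16+4=20
ADD r4, r4, #4 → r4=104+4=108
ADD r0, r0, #2 → r0=6+2=8
CMP r0, #10  (cmp 8,10)
BNE L0: taken
OR r1, r1, #7 → r1=20|7=23
LDR r1, [r4] → r1=M[108]=12
ADD r1, r1, #19 → r1=12+19=31
LDR r1, [r4] → r1=M[108]=12
ADD r1, r1, #4 → r1=12+4=16
ADD r4, r4, #4 → r4=108+4=112
ADD r0, r0, #2 → r0=8+2=10
CMP r0, #10  (cmp 10,10)
BNE L0: not taken
halt.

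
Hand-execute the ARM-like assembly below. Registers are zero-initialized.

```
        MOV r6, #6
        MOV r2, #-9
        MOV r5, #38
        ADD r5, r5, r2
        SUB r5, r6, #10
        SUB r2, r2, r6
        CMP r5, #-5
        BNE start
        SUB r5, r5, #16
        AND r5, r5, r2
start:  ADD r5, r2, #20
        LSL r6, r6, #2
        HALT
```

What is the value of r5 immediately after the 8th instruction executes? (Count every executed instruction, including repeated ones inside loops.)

r6=6
r2=-9
r5=38
r5=38+(-9)=29
r5=6-10=-4
r2=(-9)-6=-15
CMP r5, #-5  (cmp -4,-5)
BNE start: taken
After step 8: r5 = -4.

-4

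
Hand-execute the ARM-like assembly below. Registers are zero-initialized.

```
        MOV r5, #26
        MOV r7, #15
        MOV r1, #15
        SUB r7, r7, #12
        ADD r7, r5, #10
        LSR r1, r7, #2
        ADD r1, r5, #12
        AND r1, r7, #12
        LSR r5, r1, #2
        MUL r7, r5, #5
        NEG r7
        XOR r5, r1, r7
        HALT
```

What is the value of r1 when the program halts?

after MOV r5, #26: r5=26
after MOV r7, #15: r7=15
after MOV r1, #15: r1=15
after SUB r7, r7, #12: r7=15-12=3
after ADD r7, r5, #10: r7=26+10=36
after LSR r1, r7, #2: r1=36>>2=9
after ADD r1, r5, #12: r1=26+12=38
after AND r1, r7, #12: r1=36&12=4
after LSR r5, r1, #2: r5=4>>2=1
after MUL r7, r5, #5: r7=1*5=5
after NEG r7: r7=-(5)=-5
after XOR r5, r1, r7: r5=4^(-5)=-1
halt.

4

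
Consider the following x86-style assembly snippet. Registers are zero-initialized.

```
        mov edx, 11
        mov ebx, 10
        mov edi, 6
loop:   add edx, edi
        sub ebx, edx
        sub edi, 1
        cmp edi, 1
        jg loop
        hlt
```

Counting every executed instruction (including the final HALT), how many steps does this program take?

29

mov edx, 11 → edx=11
mov ebx, 10 → ebx=10
mov edi, 6 → edi=6
add edx, edi → edx=11+6=17
sub ebx, edx → ebx=10-17=-7
sub edi, 1 → edi=6-1=5
cmp edi, 1  (cmp 5,1)
jg loop: taken
add edx, edi → edx=17+5=22
sub ebx, edx → ebx=(-7)-22=-29
sub edi, 1 → edi=5-1=4
cmp edi, 1  (cmp 4,1)
jg loop: taken
add edx, edi → edx=22+4=26
sub ebx, edx → ebx=(-29)-26=-55
sub edi, 1 → edi=4-1=3
cmp edi, 1  (cmp 3,1)
jg loop: taken
add edx, edi → edx=26+3=29
sub ebx, edx → ebx=(-55)-29=-84
sub edi, 1 → edi=3-1=2
cmp edi, 1  (cmp 2,1)
jg loop: taken
add edx, edi → edx=29+2=31
sub ebx, edx → ebx=(-84)-31=-115
sub edi, 1 → edi=2-1=1
cmp edi, 1  (cmp 1,1)
jg loop: not taken
halt.
Total executed instructions: 29.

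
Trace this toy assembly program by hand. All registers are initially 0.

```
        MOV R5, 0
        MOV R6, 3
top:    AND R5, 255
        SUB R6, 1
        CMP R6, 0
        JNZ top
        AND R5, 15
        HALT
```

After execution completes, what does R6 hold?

R5=0
R6=3
R5=0&255=0
R6=3-1=2
CMP R6, 0  (cmp 2,0)
JNZ top: taken
R5=0&255=0
R6=2-1=1
CMP R6, 0  (cmp 1,0)
JNZ top: taken
R5=0&255=0
R6=1-1=0
CMP R6, 0  (cmp 0,0)
JNZ top: not taken
R5=0&15=0
halt.

0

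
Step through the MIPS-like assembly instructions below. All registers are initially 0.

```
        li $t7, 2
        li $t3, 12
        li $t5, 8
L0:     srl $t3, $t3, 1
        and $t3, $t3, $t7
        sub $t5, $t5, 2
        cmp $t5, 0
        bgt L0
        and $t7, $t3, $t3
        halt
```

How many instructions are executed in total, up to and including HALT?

25

li $t7, 2 → $t7=2
li $t3, 12 → $t3=12
li $t5, 8 → $t5=8
srl $t3, $t3, 1 → $t3=12>>1=6
and $t3, $t3, $t7 → $t3=6&2=2
sub $t5, $t5, 2 → $t5=8-2=6
cmp $t5, 0  (cmp 6,0)
bgt L0: taken
srl $t3, $t3, 1 → $t3=2>>1=1
and $t3, $t3, $t7 → $t3=1&2=0
sub $t5, $t5, 2 → $t5=6-2=4
cmp $t5, 0  (cmp 4,0)
bgt L0: taken
srl $t3, $t3, 1 → $t3=0>>1=0
and $t3, $t3, $t7 → $t3=0&2=0
sub $t5, $t5, 2 → $t5=4-2=2
cmp $t5, 0  (cmp 2,0)
bgt L0: taken
srl $t3, $t3, 1 → $t3=0>>1=0
and $t3, $t3, $t7 → $t3=0&2=0
sub $t5, $t5, 2 → $t5=2-2=0
cmp $t5, 0  (cmp 0,0)
bgt L0: not taken
and $t7, $t3, $t3 → $t7=0&0=0
halt.
Total executed instructions: 25.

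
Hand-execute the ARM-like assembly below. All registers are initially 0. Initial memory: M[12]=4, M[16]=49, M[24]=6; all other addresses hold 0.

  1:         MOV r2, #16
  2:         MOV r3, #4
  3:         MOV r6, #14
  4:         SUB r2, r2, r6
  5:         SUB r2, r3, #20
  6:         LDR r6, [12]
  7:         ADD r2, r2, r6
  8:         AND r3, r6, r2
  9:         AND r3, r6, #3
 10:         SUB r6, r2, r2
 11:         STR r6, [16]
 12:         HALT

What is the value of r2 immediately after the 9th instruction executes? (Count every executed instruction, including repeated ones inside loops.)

MOV r2, #16 → r2=16
MOV r3, #4 → r3=4
MOV r6, #14 → r6=14
SUB r2, r2, r6 → r2=16-14=2
SUB r2, r3, #20 → r2=4-20=-16
LDR r6, [12] → r6=M[12]=4
ADD r2, r2, r6 → r2=(-16)+4=-12
AND r3, r6, r2 → r3=4&(-12)=4
AND r3, r6, #3 → r3=4&3=0
After step 9: r2 = -12.

-12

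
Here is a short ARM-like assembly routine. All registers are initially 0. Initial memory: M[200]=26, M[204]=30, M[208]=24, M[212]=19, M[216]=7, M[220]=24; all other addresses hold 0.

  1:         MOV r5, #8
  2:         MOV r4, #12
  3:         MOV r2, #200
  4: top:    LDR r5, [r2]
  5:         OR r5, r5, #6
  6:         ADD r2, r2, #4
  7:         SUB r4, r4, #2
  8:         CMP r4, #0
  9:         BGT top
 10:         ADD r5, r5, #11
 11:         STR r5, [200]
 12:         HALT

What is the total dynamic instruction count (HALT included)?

MOV r5, #8 → r5=8
MOV r4, #12 → r4=12
MOV r2, #200 → r2=200
LDR r5, [r2] → r5=M[200]=26
OR r5, r5, #6 → r5=26|6=30
ADD r2, r2, #4 → r2=200+4=204
SUB r4, r4, #2 → r4=12-2=10
CMP r4, #0  (cmp 10,0)
BGT top: taken
LDR r5, [r2] → r5=M[204]=30
OR r5, r5, #6 → r5=30|6=30
ADD r2, r2, #4 → r2=204+4=208
SUB r4, r4, #2 → r4=10-2=8
CMP r4, #0  (cmp 8,0)
BGT top: taken
LDR r5, [r2] → r5=M[208]=24
OR r5, r5, #6 → r5=24|6=30
ADD r2, r2, #4 → r2=208+4=212
SUB r4, r4, #2 → r4=8-2=6
CMP r4, #0  (cmp 6,0)
BGT top: taken
LDR r5, [r2] → r5=M[212]=19
OR r5, r5, #6 → r5=19|6=23
ADD r2, r2, #4 → r2=212+4=216
SUB r4, r4, #2 → r4=6-2=4
CMP r4, #0  (cmp 4,0)
BGT top: taken
LDR r5, [r2] → r5=M[216]=7
OR r5, r5, #6 → r5=7|6=7
ADD r2, r2, #4 → r2=216+4=220
SUB r4, r4, #2 → r4=4-2=2
CMP r4, #0  (cmp 2,0)
BGT top: taken
LDR r5, [r2] → r5=M[220]=24
OR r5, r5, #6 → r5=24|6=30
ADD r2, r2, #4 → r2=220+4=224
SUB r4, r4, #2 → r4=2-2=0
CMP r4, #0  (cmp 0,0)
BGT top: not taken
ADD r5, r5, #11 → r5=30+11=41
STR r5, [200] → M[200]=41
halt.
Total executed instructions: 42.

42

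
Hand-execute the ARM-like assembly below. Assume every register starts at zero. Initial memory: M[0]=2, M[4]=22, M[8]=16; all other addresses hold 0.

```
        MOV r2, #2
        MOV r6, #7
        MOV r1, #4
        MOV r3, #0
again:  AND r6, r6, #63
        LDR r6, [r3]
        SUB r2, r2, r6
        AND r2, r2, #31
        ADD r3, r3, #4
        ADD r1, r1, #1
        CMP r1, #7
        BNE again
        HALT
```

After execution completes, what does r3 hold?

MOV r2, #2 → r2=2
MOV r6, #7 → r6=7
MOV r1, #4 → r1=4
MOV r3, #0 → r3=0
AND r6, r6, #63 → r6=7&63=7
LDR r6, [r3] → r6=M[0]=2
SUB r2, r2, r6 → r2=2-2=0
AND r2, r2, #31 → r2=0&31=0
ADD r3, r3, #4 → r3=0+4=4
ADD r1, r1, #1 → r1=4+1=5
CMP r1, #7  (cmp 5,7)
BNE again: taken
AND r6, r6, #63 → r6=2&63=2
LDR r6, [r3] → r6=M[4]=22
SUB r2, r2, r6 → r2=0-22=-22
AND r2, r2, #31 → r2=(-22)&31=10
ADD r3, r3, #4 → r3=4+4=8
ADD r1, r1, #1 → r1=5+1=6
CMP r1, #7  (cmp 6,7)
BNE again: taken
AND r6, r6, #63 → r6=22&63=22
LDR r6, [r3] → r6=M[8]=16
SUB r2, r2, r6 → r2=10-16=-6
AND r2, r2, #31 → r2=(-6)&31=26
ADD r3, r3, #4 → r3=8+4=12
ADD r1, r1, #1 → r1=6+1=7
CMP r1, #7  (cmp 7,7)
BNE again: not taken
halt.

12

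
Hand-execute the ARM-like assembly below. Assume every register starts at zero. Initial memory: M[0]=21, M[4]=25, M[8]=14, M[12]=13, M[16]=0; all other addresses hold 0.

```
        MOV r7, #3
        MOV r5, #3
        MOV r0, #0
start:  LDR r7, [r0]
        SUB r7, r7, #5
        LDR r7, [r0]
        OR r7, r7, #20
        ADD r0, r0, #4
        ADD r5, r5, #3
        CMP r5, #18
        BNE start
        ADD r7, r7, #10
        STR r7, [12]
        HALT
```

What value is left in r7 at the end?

MOV r7, #3 → r7=3
MOV r5, #3 → r5=3
MOV r0, #0 → r0=0
LDR r7, [r0] → r7=M[0]=21
SUB r7, r7, #5 → r7=21-5=16
LDR r7, [r0] → r7=M[0]=21
OR r7, r7, #20 → r7=21|20=21
ADD r0, r0, #4 → r0=0+4=4
ADD r5, r5, #3 → r5=3+3=6
CMP r5, #18  (cmp 6,18)
BNE start: taken
LDR r7, [r0] → r7=M[4]=25
SUB r7, r7, #5 → r7=25-5=20
LDR r7, [r0] → r7=M[4]=25
OR r7, r7, #20 → r7=25|20=29
ADD r0, r0, #4 → r0=4+4=8
ADD r5, r5, #3 → r5=6+3=9
CMP r5, #18  (cmp 9,18)
BNE start: taken
LDR r7, [r0] → r7=M[8]=14
SUB r7, r7, #5 → r7=14-5=9
LDR r7, [r0] → r7=M[8]=14
OR r7, r7, #20 → r7=14|20=30
ADD r0, r0, #4 → r0=8+4=12
ADD r5, r5, #3 → r5=9+3=12
CMP r5, #18  (cmp 12,18)
BNE start: taken
LDR r7, [r0] → r7=M[12]=13
SUB r7, r7, #5 → r7=13-5=8
LDR r7, [r0] → r7=M[12]=13
OR r7, r7, #20 → r7=13|20=29
ADD r0, r0, #4 → r0=12+4=16
ADD r5, r5, #3 → r5=12+3=15
CMP r5, #18  (cmp 15,18)
BNE start: taken
LDR r7, [r0] → r7=M[16]=0
SUB r7, r7, #5 → r7=0-5=-5
LDR r7, [r0] → r7=M[16]=0
OR r7, r7, #20 → r7=0|20=20
ADD r0, r0, #4 → r0=16+4=20
ADD r5, r5, #3 → r5=15+3=18
CMP r5, #18  (cmp 18,18)
BNE start: not taken
ADD r7, r7, #10 → r7=20+10=30
STR r7, [12] → M[12]=30
halt.

30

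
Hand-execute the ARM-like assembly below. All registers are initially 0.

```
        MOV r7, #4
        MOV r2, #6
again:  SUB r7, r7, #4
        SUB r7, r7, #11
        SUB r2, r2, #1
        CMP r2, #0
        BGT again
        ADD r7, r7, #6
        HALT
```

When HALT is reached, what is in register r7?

after MOV r7, #4: r7=4
after MOV r2, #6: r2=6
after SUB r7, r7, #4: r7=4-4=0
after SUB r7, r7, #11: r7=0-11=-11
after SUB r2, r2, #1: r2=6-1=5
CMP r2, #0  (cmp 5,0)
BGT again: taken
after SUB r7, r7, #4: r7=(-11)-4=-15
after SUB r7, r7, #11: r7=(-15)-11=-26
after SUB r2, r2, #1: r2=5-1=4
CMP r2, #0  (cmp 4,0)
BGT again: taken
after SUB r7, r7, #4: r7=(-26)-4=-30
after SUB r7, r7, #11: r7=(-30)-11=-41
after SUB r2, r2, #1: r2=4-1=3
CMP r2, #0  (cmp 3,0)
BGT again: taken
after SUB r7, r7, #4: r7=(-41)-4=-45
after SUB r7, r7, #11: r7=(-45)-11=-56
after SUB r2, r2, #1: r2=3-1=2
CMP r2, #0  (cmp 2,0)
BGT again: taken
after SUB r7, r7, #4: r7=(-56)-4=-60
after SUB r7, r7, #11: r7=(-60)-11=-71
after SUB r2, r2, #1: r2=2-1=1
CMP r2, #0  (cmp 1,0)
BGT again: taken
after SUB r7, r7, #4: r7=(-71)-4=-75
after SUB r7, r7, #11: r7=(-75)-11=-86
after SUB r2, r2, #1: r2=1-1=0
CMP r2, #0  (cmp 0,0)
BGT again: not taken
after ADD r7, r7, #6: r7=(-86)+6=-80
halt.

-80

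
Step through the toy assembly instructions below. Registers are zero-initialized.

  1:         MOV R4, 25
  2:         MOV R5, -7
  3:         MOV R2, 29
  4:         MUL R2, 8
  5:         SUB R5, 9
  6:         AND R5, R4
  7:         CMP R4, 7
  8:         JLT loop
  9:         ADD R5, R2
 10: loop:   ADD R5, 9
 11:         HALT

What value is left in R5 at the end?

257

R4=25
R5=-7
R2=29
R2=29*8=232
R5=(-7)-9=-16
R5=(-16)&25=16
CMP R4, 7  (cmp 25,7)
JLT loop: not taken
R5=16+232=248
R5=248+9=257
halt.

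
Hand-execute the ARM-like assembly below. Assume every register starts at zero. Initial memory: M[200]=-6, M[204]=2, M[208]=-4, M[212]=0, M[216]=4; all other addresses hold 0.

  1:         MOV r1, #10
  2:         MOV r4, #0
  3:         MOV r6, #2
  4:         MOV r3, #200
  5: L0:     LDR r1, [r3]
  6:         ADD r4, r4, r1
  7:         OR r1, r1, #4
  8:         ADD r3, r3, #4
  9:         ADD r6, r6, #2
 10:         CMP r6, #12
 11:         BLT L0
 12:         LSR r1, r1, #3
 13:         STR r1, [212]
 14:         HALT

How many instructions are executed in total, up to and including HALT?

42

MOV r1, #10 → r1=10
MOV r4, #0 → r4=0
MOV r6, #2 → r6=2
MOV r3, #200 → r3=200
LDR r1, [r3] → r1=M[200]=-6
ADD r4, r4, r1 → r4=0+(-6)=-6
OR r1, r1, #4 → r1=(-6)|4=-2
ADD r3, r3, #4 → r3=200+4=204
ADD r6, r6, #2 → r6=2+2=4
CMP r6, #12  (cmp 4,12)
BLT L0: taken
LDR r1, [r3] → r1=M[204]=2
ADD r4, r4, r1 → r4=(-6)+2=-4
OR r1, r1, #4 → r1=2|4=6
ADD r3, r3, #4 → r3=204+4=208
ADD r6, r6, #2 → r6=4+2=6
CMP r6, #12  (cmp 6,12)
BLT L0: taken
LDR r1, [r3] → r1=M[208]=-4
ADD r4, r4, r1 → r4=(-4)+(-4)=-8
OR r1, r1, #4 → r1=(-4)|4=-4
ADD r3, r3, #4 → r3=208+4=212
ADD r6, r6, #2 → r6=6+2=8
CMP r6, #12  (cmp 8,12)
BLT L0: taken
LDR r1, [r3] → r1=M[212]=0
ADD r4, r4, r1 → r4=(-8)+0=-8
OR r1, r1, #4 → r1=0|4=4
ADD r3, r3, #4 → r3=212+4=216
ADD r6, r6, #2 → r6=8+2=10
CMP r6, #12  (cmp 10,12)
BLT L0: taken
LDR r1, [r3] → r1=M[216]=4
ADD r4, r4, r1 → r4=(-8)+4=-4
OR r1, r1, #4 → r1=4|4=4
ADD r3, r3, #4 → r3=216+4=220
ADD r6, r6, #2 → r6=10+2=12
CMP r6, #12  (cmp 12,12)
BLT L0: not taken
LSR r1, r1, #3 → r1=4>>3=0
STR r1, [212] → M[212]=0
halt.
Total executed instructions: 42.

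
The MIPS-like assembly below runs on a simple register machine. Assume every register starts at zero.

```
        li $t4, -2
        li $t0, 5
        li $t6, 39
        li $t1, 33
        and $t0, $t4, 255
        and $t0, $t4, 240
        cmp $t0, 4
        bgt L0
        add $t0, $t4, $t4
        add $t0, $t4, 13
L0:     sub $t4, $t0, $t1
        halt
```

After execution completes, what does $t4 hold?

after li $t4, -2: $t4=-2
after li $t0, 5: $t0=5
after li $t6, 39: $t6=39
after li $t1, 33: $t1=33
after and $t0, $t4, 255: $t0=(-2)&255=254
after and $t0, $t4, 240: $t0=(-2)&240=240
cmp $t0, 4  (cmp 240,4)
bgt L0: taken
after sub $t4, $t0, $t1: $t4=240-33=207
halt.

207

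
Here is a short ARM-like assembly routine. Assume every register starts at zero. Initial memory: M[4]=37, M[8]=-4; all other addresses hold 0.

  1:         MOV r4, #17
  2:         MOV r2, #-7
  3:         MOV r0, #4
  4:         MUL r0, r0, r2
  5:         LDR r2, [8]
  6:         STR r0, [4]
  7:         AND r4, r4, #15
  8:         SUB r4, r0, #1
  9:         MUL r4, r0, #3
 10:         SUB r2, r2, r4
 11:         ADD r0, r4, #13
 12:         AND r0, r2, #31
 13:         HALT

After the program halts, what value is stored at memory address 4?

-28

MOV r4, #17 → r4=17
MOV r2, #-7 → r2=-7
MOV r0, #4 → r0=4
MUL r0, r0, r2 → r0=4*(-7)=-28
LDR r2, [8] → r2=M[8]=-4
STR r0, [4] → M[4]=-28
AND r4, r4, #15 → r4=17&15=1
SUB r4, r0, #1 → r4=(-28)-1=-29
MUL r4, r0, #3 → r4=(-28)*3=-84
SUB r2, r2, r4 → r2=(-4)-(-84)=80
ADD r0, r4, #13 → r0=(-84)+13=-71
AND r0, r2, #31 → r0=80&31=16
halt.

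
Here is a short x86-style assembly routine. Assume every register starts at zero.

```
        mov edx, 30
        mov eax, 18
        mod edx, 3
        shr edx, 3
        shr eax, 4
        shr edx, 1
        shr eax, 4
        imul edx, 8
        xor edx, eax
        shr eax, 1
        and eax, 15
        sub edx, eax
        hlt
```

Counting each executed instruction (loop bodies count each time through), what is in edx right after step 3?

0

after mov edx, 30: edx=30
after mov eax, 18: eax=18
after mod edx, 3: edx=30%3=0
After step 3: edx = 0.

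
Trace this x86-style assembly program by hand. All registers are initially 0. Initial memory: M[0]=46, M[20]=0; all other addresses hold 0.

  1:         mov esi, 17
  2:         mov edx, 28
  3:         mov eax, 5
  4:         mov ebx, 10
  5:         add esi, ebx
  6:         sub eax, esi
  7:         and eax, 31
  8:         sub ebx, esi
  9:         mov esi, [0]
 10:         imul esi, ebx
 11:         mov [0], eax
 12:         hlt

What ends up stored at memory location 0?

after mov esi, 17: esi=17
after mov edx, 28: edx=28
after mov eax, 5: eax=5
after mov ebx, 10: ebx=10
after add esi, ebx: esi=17+10=27
after sub eax, esi: eax=5-27=-22
after and eax, 31: eax=(-22)&31=10
after sub ebx, esi: ebx=10-27=-17
after mov esi, [0]: esi=M[0]=46
after imul esi, ebx: esi=46*(-17)=-782
mov [0], eax → M[0]=10
halt.

10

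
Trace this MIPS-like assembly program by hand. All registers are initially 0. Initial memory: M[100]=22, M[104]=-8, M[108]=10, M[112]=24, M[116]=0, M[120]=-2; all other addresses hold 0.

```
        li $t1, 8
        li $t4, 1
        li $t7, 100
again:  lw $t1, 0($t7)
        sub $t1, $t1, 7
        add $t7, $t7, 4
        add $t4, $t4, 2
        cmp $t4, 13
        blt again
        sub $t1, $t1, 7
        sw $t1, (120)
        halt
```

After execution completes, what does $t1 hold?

after li $t1, 8: $t1=8
after li $t4, 1: $t4=1
after li $t7, 100: $t7=100
after lw $t1, 0($t7): $t1=M[100]=22
after sub $t1, $t1, 7: $t1=22-7=15
after add $t7, $t7, 4: $t7=100+4=104
after add $t4, $t4, 2: $t4=1+2=3
cmp $t4, 13  (cmp 3,13)
blt again: taken
after lw $t1, 0($t7): $t1=M[104]=-8
after sub $t1, $t1, 7: $t1=(-8)-7=-15
after add $t7, $t7, 4: $t7=104+4=108
after add $t4, $t4, 2: $t4=3+2=5
cmp $t4, 13  (cmp 5,13)
blt again: taken
after lw $t1, 0($t7): $t1=M[108]=10
after sub $t1, $t1, 7: $t1=10-7=3
after add $t7, $t7, 4: $t7=108+4=112
after add $t4, $t4, 2: $t4=5+2=7
cmp $t4, 13  (cmp 7,13)
blt again: taken
after lw $t1, 0($t7): $t1=M[112]=24
after sub $t1, $t1, 7: $t1=24-7=17
after add $t7, $t7, 4: $t7=112+4=116
after add $t4, $t4, 2: $t4=7+2=9
cmp $t4, 13  (cmp 9,13)
blt again: taken
after lw $t1, 0($t7): $t1=M[116]=0
after sub $t1, $t1, 7: $t1=0-7=-7
after add $t7, $t7, 4: $t7=116+4=120
after add $t4, $t4, 2: $t4=9+2=11
cmp $t4, 13  (cmp 11,13)
blt again: taken
after lw $t1, 0($t7): $t1=M[120]=-2
after sub $t1, $t1, 7: $t1=(-2)-7=-9
after add $t7, $t7, 4: $t7=120+4=124
after add $t4, $t4, 2: $t4=11+2=13
cmp $t4, 13  (cmp 13,13)
blt again: not taken
after sub $t1, $t1, 7: $t1=(-9)-7=-16
sw $t1, (120) → M[120]=-16
halt.

-16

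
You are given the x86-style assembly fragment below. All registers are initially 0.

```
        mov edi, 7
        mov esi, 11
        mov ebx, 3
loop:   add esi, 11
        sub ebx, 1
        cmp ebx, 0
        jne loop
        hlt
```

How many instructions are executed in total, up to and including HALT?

edi=7
esi=11
ebx=3
esi=11+11=22
ebx=3-1=2
cmp ebx, 0  (cmp 2,0)
jne loop: taken
esi=22+11=33
ebx=2-1=1
cmp ebx, 0  (cmp 1,0)
jne loop: taken
esi=33+11=44
ebx=1-1=0
cmp ebx, 0  (cmp 0,0)
jne loop: not taken
halt.
Total executed instructions: 16.

16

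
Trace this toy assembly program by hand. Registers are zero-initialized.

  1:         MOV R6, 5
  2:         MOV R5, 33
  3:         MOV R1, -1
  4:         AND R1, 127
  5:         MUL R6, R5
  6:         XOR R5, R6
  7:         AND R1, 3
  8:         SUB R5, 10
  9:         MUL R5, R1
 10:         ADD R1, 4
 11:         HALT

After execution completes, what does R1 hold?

7

MOV R6, 5 → R6=5
MOV R5, 33 → R5=33
MOV R1, -1 → R1=-1
AND R1, 127 → R1=(-1)&127=127
MUL R6, R5 → R6=5*33=165
XOR R5, R6 → R5=33^165=132
AND R1, 3 → R1=127&3=3
SUB R5, 10 → R5=132-10=122
MUL R5, R1 → R5=122*3=366
ADD R1, 4 → R1=3+4=7
halt.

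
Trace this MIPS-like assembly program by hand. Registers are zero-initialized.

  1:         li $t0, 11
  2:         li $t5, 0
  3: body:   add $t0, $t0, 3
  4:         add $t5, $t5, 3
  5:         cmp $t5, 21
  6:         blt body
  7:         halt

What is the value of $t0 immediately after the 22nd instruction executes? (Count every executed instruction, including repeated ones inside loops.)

after li $t0, 11: $t0=11
after li $t5, 0: $t5=0
after add $t0, $t0, 3: $t0=11+3=14
after add $t5, $t5, 3: $t5=0+3=3
cmp $t5, 21  (cmp 3,21)
blt body: taken
after add $t0, $t0, 3: $t0=14+3=17
after add $t5, $t5, 3: $t5=3+3=6
cmp $t5, 21  (cmp 6,21)
blt body: taken
after add $t0, $t0, 3: $t0=17+3=20
after add $t5, $t5, 3: $t5=6+3=9
cmp $t5, 21  (cmp 9,21)
blt body: taken
after add $t0, $t0, 3: $t0=20+3=23
after add $t5, $t5, 3: $t5=9+3=12
cmp $t5, 21  (cmp 12,21)
blt body: taken
after add $t0, $t0, 3: $t0=23+3=26
after add $t5, $t5, 3: $t5=12+3=15
cmp $t5, 21  (cmp 15,21)
blt body: taken
After step 22: $t0 = 26.

26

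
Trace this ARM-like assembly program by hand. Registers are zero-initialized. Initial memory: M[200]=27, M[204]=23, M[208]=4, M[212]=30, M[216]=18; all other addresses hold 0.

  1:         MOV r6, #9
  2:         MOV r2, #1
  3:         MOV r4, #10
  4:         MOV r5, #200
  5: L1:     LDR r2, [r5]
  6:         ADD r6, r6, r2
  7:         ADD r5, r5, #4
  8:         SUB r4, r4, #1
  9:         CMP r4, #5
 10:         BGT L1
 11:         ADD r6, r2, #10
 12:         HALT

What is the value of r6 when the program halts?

28

MOV r6, #9 → r6=9
MOV r2, #1 → r2=1
MOV r4, #10 → r4=10
MOV r5, #200 → r5=200
LDR r2, [r5] → r2=M[200]=27
ADD r6, r6, r2 → r6=9+27=36
ADD r5, r5, #4 → r5=200+4=204
SUB r4, r4, #1 → r4=10-1=9
CMP r4, #5  (cmp 9,5)
BGT L1: taken
LDR r2, [r5] → r2=M[204]=23
ADD r6, r6, r2 → r6=36+23=59
ADD r5, r5, #4 → r5=204+4=208
SUB r4, r4, #1 → r4=9-1=8
CMP r4, #5  (cmp 8,5)
BGT L1: taken
LDR r2, [r5] → r2=M[208]=4
ADD r6, r6, r2 → r6=59+4=63
ADD r5, r5, #4 → r5=208+4=212
SUB r4, r4, #1 → r4=8-1=7
CMP r4, #5  (cmp 7,5)
BGT L1: taken
LDR r2, [r5] → r2=M[212]=30
ADD r6, r6, r2 → r6=63+30=93
ADD r5, r5, #4 → r5=212+4=216
SUB r4, r4, #1 → r4=7-1=6
CMP r4, #5  (cmp 6,5)
BGT L1: taken
LDR r2, [r5] → r2=M[216]=18
ADD r6, r6, r2 → r6=93+18=111
ADD r5, r5, #4 → r5=216+4=220
SUB r4, r4, #1 → r4=6-1=5
CMP r4, #5  (cmp 5,5)
BGT L1: not taken
ADD r6, r2, #10 → r6=18+10=28
halt.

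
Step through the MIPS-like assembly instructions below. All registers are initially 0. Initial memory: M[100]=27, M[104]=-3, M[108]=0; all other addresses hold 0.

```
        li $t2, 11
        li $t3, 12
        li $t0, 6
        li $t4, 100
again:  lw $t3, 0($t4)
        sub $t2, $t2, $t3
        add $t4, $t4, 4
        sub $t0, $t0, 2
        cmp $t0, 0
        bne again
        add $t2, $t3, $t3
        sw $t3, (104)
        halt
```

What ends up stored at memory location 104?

after li $t2, 11: $t2=11
after li $t3, 12: $t3=12
after li $t0, 6: $t0=6
after li $t4, 100: $t4=100
after lw $t3, 0($t4): $t3=M[100]=27
after sub $t2, $t2, $t3: $t2=11-27=-16
after add $t4, $t4, 4: $t4=100+4=104
after sub $t0, $t0, 2: $t0=6-2=4
cmp $t0, 0  (cmp 4,0)
bne again: taken
after lw $t3, 0($t4): $t3=M[104]=-3
after sub $t2, $t2, $t3: $t2=(-16)-(-3)=-13
after add $t4, $t4, 4: $t4=104+4=108
after sub $t0, $t0, 2: $t0=4-2=2
cmp $t0, 0  (cmp 2,0)
bne again: taken
after lw $t3, 0($t4): $t3=M[108]=0
after sub $t2, $t2, $t3: $t2=(-13)-0=-13
after add $t4, $t4, 4: $t4=108+4=112
after sub $t0, $t0, 2: $t0=2-2=0
cmp $t0, 0  (cmp 0,0)
bne again: not taken
after add $t2, $t3, $t3: $t2=0+0=0
sw $t3, (104) → M[104]=0
halt.

0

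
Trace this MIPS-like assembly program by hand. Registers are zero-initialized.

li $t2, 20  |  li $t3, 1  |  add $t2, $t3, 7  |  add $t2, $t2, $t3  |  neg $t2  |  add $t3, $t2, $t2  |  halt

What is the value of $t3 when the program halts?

-18

li $t2, 20 → $t2=20
li $t3, 1 → $t3=1
add $t2, $t3, 7 → $t2=1+7=8
add $t2, $t2, $t3 → $t2=8+1=9
neg $t2 → $t2=-(9)=-9
add $t3, $t2, $t2 → $t3=(-9)+(-9)=-18
halt.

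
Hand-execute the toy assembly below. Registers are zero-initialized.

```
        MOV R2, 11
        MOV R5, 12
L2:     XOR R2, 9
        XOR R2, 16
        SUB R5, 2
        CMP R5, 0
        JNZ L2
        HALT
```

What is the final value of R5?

0

R2=11
R5=12
R2=11^9=2
R2=2^16=18
R5=12-2=10
CMP R5, 0  (cmp 10,0)
JNZ L2: taken
R2=18^9=27
R2=27^16=11
R5=10-2=8
CMP R5, 0  (cmp 8,0)
JNZ L2: taken
R2=11^9=2
R2=2^16=18
R5=8-2=6
CMP R5, 0  (cmp 6,0)
JNZ L2: taken
R2=18^9=27
R2=27^16=11
R5=6-2=4
CMP R5, 0  (cmp 4,0)
JNZ L2: taken
R2=11^9=2
R2=2^16=18
R5=4-2=2
CMP R5, 0  (cmp 2,0)
JNZ L2: taken
R2=18^9=27
R2=27^16=11
R5=2-2=0
CMP R5, 0  (cmp 0,0)
JNZ L2: not taken
halt.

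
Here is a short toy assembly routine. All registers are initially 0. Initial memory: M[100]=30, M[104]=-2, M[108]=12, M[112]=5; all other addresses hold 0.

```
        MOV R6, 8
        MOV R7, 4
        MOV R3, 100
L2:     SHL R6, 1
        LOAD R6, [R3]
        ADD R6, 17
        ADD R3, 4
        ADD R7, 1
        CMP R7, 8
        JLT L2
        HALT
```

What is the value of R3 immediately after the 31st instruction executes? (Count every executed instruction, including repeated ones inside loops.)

R6=8
R7=4
R3=100
R6=8<<1=16
R6=M[100]=30
R6=30+17=47
R3=100+4=104
R7=4+1=5
CMP R7, 8  (cmp 5,8)
JLT L2: taken
R6=47<<1=94
R6=M[104]=-2
R6=(-2)+17=15
R3=104+4=108
R7=5+1=6
CMP R7, 8  (cmp 6,8)
JLT L2: taken
R6=15<<1=30
R6=M[108]=12
R6=12+17=29
R3=108+4=112
R7=6+1=7
CMP R7, 8  (cmp 7,8)
JLT L2: taken
R6=29<<1=58
R6=M[112]=5
R6=5+17=22
R3=112+4=116
R7=7+1=8
CMP R7, 8  (cmp 8,8)
JLT L2: not taken
After step 31: R3 = 116.

116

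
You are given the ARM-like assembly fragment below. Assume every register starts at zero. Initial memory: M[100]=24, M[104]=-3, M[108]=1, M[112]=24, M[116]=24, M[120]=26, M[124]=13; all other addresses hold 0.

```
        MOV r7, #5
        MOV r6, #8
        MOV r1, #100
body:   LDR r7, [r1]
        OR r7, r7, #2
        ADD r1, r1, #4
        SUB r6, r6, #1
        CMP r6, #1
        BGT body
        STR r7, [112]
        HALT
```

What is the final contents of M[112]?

15

after MOV r7, #5: r7=5
after MOV r6, #8: r6=8
after MOV r1, #100: r1=100
after LDR r7, [r1]: r7=M[100]=24
after OR r7, r7, #2: r7=24|2=26
after ADD r1, r1, #4: r1=100+4=104
after SUB r6, r6, #1: r6=8-1=7
CMP r6, #1  (cmp 7,1)
BGT body: taken
after LDR r7, [r1]: r7=M[104]=-3
after OR r7, r7, #2: r7=(-3)|2=-1
after ADD r1, r1, #4: r1=104+4=108
after SUB r6, r6, #1: r6=7-1=6
CMP r6, #1  (cmp 6,1)
BGT body: taken
after LDR r7, [r1]: r7=M[108]=1
after OR r7, r7, #2: r7=1|2=3
after ADD r1, r1, #4: r1=108+4=112
after SUB r6, r6, #1: r6=6-1=5
CMP r6, #1  (cmp 5,1)
BGT body: taken
after LDR r7, [r1]: r7=M[112]=24
after OR r7, r7, #2: r7=24|2=26
after ADD r1, r1, #4: r1=112+4=116
after SUB r6, r6, #1: r6=5-1=4
CMP r6, #1  (cmp 4,1)
BGT body: taken
after LDR r7, [r1]: r7=M[116]=24
after OR r7, r7, #2: r7=24|2=26
after ADD r1, r1, #4: r1=116+4=120
after SUB r6, r6, #1: r6=4-1=3
CMP r6, #1  (cmp 3,1)
BGT body: taken
after LDR r7, [r1]: r7=M[120]=26
after OR r7, r7, #2: r7=26|2=26
after ADD r1, r1, #4: r1=120+4=124
after SUB r6, r6, #1: r6=3-1=2
CMP r6, #1  (cmp 2,1)
BGT body: taken
after LDR r7, [r1]: r7=M[124]=13
after OR r7, r7, #2: r7=13|2=15
after ADD r1, r1, #4: r1=124+4=128
after SUB r6, r6, #1: r6=2-1=1
CMP r6, #1  (cmp 1,1)
BGT body: not taken
STR r7, [112] → M[112]=15
halt.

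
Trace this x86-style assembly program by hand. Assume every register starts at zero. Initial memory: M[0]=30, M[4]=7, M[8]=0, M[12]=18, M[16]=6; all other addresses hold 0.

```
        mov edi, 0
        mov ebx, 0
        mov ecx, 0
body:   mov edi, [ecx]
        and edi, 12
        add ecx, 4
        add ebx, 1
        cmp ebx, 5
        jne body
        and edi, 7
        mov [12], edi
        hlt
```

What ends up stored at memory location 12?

4

edi=0
ebx=0
ecx=0
edi=M[0]=30
edi=30&12=12
ecx=0+4=4
ebx=0+1=1
cmp ebx, 5  (cmp 1,5)
jne body: taken
edi=M[4]=7
edi=7&12=4
ecx=4+4=8
ebx=1+1=2
cmp ebx, 5  (cmp 2,5)
jne body: taken
edi=M[8]=0
edi=0&12=0
ecx=8+4=12
ebx=2+1=3
cmp ebx, 5  (cmp 3,5)
jne body: taken
edi=M[12]=18
edi=18&12=0
ecx=12+4=16
ebx=3+1=4
cmp ebx, 5  (cmp 4,5)
jne body: taken
edi=M[16]=6
edi=6&12=4
ecx=16+4=20
ebx=4+1=5
cmp ebx, 5  (cmp 5,5)
jne body: not taken
edi=4&7=4
mov [12], edi → M[12]=4
halt.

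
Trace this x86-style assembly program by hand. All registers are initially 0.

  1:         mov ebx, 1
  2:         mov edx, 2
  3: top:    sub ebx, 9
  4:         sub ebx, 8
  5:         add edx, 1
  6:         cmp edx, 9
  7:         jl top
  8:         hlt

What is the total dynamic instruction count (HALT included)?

38

mov ebx, 1 → ebx=1
mov edx, 2 → edx=2
sub ebx, 9 → ebx=1-9=-8
sub ebx, 8 → ebx=(-8)-8=-16
add edx, 1 → edx=2+1=3
cmp edx, 9  (cmp 3,9)
jl top: taken
sub ebx, 9 → ebx=(-16)-9=-25
sub ebx, 8 → ebx=(-25)-8=-33
add edx, 1 → edx=3+1=4
cmp edx, 9  (cmp 4,9)
jl top: taken
sub ebx, 9 → ebx=(-33)-9=-42
sub ebx, 8 → ebx=(-42)-8=-50
add edx, 1 → edx=4+1=5
cmp edx, 9  (cmp 5,9)
jl top: taken
sub ebx, 9 → ebx=(-50)-9=-59
sub ebx, 8 → ebx=(-59)-8=-67
add edx, 1 → edx=5+1=6
cmp edx, 9  (cmp 6,9)
jl top: taken
sub ebx, 9 → ebx=(-67)-9=-76
sub ebx, 8 → ebx=(-76)-8=-84
add edx, 1 → edx=6+1=7
cmp edx, 9  (cmp 7,9)
jl top: taken
sub ebx, 9 → ebx=(-84)-9=-93
sub ebx, 8 → ebx=(-93)-8=-101
add edx, 1 → edx=7+1=8
cmp edx, 9  (cmp 8,9)
jl top: taken
sub ebx, 9 → ebx=(-101)-9=-110
sub ebx, 8 → ebx=(-110)-8=-118
add edx, 1 → edx=8+1=9
cmp edx, 9  (cmp 9,9)
jl top: not taken
halt.
Total executed instructions: 38.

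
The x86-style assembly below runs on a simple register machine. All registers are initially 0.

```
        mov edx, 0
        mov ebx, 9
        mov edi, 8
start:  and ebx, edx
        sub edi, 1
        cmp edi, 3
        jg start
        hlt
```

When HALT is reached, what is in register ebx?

0

mov edx, 0 → edx=0
mov ebx, 9 → ebx=9
mov edi, 8 → edi=8
and ebx, edx → ebx=9&0=0
sub edi, 1 → edi=8-1=7
cmp edi, 3  (cmp 7,3)
jg start: taken
and ebx, edx → ebx=0&0=0
sub edi, 1 → edi=7-1=6
cmp edi, 3  (cmp 6,3)
jg start: taken
and ebx, edx → ebx=0&0=0
sub edi, 1 → edi=6-1=5
cmp edi, 3  (cmp 5,3)
jg start: taken
and ebx, edx → ebx=0&0=0
sub edi, 1 → edi=5-1=4
cmp edi, 3  (cmp 4,3)
jg start: taken
and ebx, edx → ebx=0&0=0
sub edi, 1 → edi=4-1=3
cmp edi, 3  (cmp 3,3)
jg start: not taken
halt.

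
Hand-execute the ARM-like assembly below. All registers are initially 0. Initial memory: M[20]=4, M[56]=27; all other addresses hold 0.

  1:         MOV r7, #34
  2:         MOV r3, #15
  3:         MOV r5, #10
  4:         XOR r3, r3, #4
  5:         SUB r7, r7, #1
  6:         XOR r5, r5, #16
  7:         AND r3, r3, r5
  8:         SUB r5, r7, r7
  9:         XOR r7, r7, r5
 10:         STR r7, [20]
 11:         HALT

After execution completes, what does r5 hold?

0

r7=34
r3=15
r5=10
r3=15^4=11
r7=34-1=33
r5=10^16=26
r3=11&26=10
r5=33-33=0
r7=33^0=33
STR r7, [20] → M[20]=33
halt.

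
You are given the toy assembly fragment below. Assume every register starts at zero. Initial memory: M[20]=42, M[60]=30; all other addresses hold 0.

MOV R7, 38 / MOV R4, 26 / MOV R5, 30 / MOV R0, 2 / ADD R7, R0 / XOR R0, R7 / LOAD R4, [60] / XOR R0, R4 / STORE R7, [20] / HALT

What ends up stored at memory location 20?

MOV R7, 38 → R7=38
MOV R4, 26 → R4=26
MOV R5, 30 → R5=30
MOV R0, 2 → R0=2
ADD R7, R0 → R7=38+2=40
XOR R0, R7 → R0=2^40=42
LOAD R4, [60] → R4=M[60]=30
XOR R0, R4 → R0=42^30=52
STORE R7, [20] → M[20]=40
halt.

40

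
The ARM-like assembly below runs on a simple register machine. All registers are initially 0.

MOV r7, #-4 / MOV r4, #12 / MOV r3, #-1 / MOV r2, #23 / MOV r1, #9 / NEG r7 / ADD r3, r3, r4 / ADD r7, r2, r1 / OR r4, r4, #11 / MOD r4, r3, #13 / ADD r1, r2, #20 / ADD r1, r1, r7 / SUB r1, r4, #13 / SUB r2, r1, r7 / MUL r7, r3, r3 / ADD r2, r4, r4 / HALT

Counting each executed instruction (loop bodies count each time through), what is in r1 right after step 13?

after MOV r7, #-4: r7=-4
after MOV r4, #12: r4=12
after MOV r3, #-1: r3=-1
after MOV r2, #23: r2=23
after MOV r1, #9: r1=9
after NEG r7: r7=-(-4)=4
after ADD r3, r3, r4: r3=(-1)+12=11
after ADD r7, r2, r1: r7=23+9=32
after OR r4, r4, #11: r4=12|11=15
after MOD r4, r3, #13: r4=11%13=11
after ADD r1, r2, #20: r1=23+20=43
after ADD r1, r1, r7: r1=43+32=75
after SUB r1, r4, #13: r1=11-13=-2
After step 13: r1 = -2.

-2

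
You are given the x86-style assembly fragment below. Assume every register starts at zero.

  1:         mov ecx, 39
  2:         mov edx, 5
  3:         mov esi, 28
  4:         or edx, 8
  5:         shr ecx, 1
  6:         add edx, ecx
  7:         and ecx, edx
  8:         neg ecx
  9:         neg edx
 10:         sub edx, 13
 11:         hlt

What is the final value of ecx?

0

after mov ecx, 39: ecx=39
after mov edx, 5: edx=5
after mov esi, 28: esi=28
after or edx, 8: edx=5|8=13
after shr ecx, 1: ecx=39>>1=19
after add edx, ecx: edx=13+19=32
after and ecx, edx: ecx=19&32=0
after neg ecx: ecx=-(0)=0
after neg edx: edx=-(32)=-32
after sub edx, 13: edx=(-32)-13=-45
halt.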